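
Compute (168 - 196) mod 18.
8

(168 - 196) = -28
-28 mod 18 = 8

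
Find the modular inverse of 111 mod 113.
111^(-1) ≡ 56 (mod 113). Verification: 111 × 56 = 6216 ≡ 1 (mod 113)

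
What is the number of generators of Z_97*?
Number of primitive roots mod 97 = φ(96) = 32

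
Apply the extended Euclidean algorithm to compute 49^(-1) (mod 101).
Extended GCD: 49(33) + 101(-16) = 1. So 49^(-1) ≡ 33 ≡ 33 (mod 101). Verify: 49 × 33 = 1617 ≡ 1 (mod 101)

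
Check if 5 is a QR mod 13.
By Euler's criterion: 5^{6} ≡ 12 (mod 13). Since this equals -1 (≡ 12), 5 is not a QR.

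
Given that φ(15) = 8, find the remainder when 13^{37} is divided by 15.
By Euler: 13^{8} ≡ 1 (mod 15) since gcd(13, 15) = 1. 37 = 4×8 + 5. So 13^{37} ≡ 13^{5} ≡ 13 (mod 15)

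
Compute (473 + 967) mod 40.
0

(473 + 967) = 1440
1440 mod 40 = 0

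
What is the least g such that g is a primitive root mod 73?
p - 1 = 72 has prime divisors 2, 3. h is a primitive root mod 73 iff h^(72/q) ≢ 1 (mod 73) for each such q.
h = 2: 2^36 ≡ 1, 2^24 ≡ 64 (mod 73); 2^36 ≡ 1, so not a primitive root.
h = 3: 3^36 ≡ 1, 3^24 ≡ 1 (mod 73); 3^36 ≡ 1, so not a primitive root.
h = 4: 4^36 ≡ 1, 4^24 ≡ 8 (mod 73); 4^36 ≡ 1, so not a primitive root.
h = 5: 5^36 ≡ 72, 5^24 ≡ 8 (mod 73); none is 1, so 5 has order 72 and is a primitive root.
The smallest primitive root mod 73 is g = 5.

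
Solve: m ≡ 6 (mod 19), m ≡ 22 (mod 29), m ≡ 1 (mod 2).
M = 19 × 29 × 2 = 1102. M₁ = 58, y₁ ≡ 1 (mod 19). M₂ = 38, y₂ ≡ 13 (mod 29). M₃ = 551, y₃ ≡ 1 (mod 2). m = 6×58×1 + 22×38×13 + 1×551×1 ≡ 747 (mod 1102)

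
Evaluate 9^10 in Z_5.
9 ≡ 4 (mod 5). 10 = 8 + 2 (binary 1010). Repeated squaring mod 5: 4^1 ≡ 4; 4^2 ≡ 4² = 16 ≡ 1; 4^4 ≡ 1² = 1 ≡ 1; 4^8 ≡ 1² = 1 ≡ 1. Multiply: 9^10 ≡ 4^8 × 4^2 ≡ 1 × 1 (mod 5): 1 × 1 = 1 ≡ 1. So 9^10 ≡ 1 (mod 5).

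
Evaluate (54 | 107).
(54/107) = 54^{53} mod 107 = -1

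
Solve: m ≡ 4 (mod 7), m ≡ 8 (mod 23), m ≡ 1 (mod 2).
M = 7 × 23 × 2 = 322. M₁ = 46, y₁ ≡ 2 (mod 7). M₂ = 14, y₂ ≡ 5 (mod 23). M₃ = 161, y₃ ≡ 1 (mod 2). m = 4×46×2 + 8×14×5 + 1×161×1 ≡ 123 (mod 322)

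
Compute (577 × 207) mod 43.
28

(577 × 207) = 119439
119439 mod 43 = 28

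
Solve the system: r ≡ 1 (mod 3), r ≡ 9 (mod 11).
M = 3 × 11 = 33. M₁ = 11, y₁ ≡ 2 (mod 3). M₂ = 3, y₂ ≡ 4 (mod 11). r = 1×11×2 + 9×3×4 ≡ 31 (mod 33)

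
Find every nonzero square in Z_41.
QRs mod 41: {1, 2, 4, 5, 8, 9, 10, 16, 18, 20, 21, 23, 25, 31, 32, 33, 36, 37, 39, 40}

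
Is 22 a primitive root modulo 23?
No

To verify, check if 22^(22/q) ≢ 1 (mod 23) for each prime divisor q of 22
Divisors of 22 = 22: [1, 2, 11, 22]
  22^(22/2) = 22^11 ≡ 22 (mod 23)
  22^(22/11) = 22^2 ≡ 1 (mod 23)
Conclusion: 22 is not a primitive root modulo 23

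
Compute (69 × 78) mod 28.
6

(69 × 78) = 5382
5382 mod 28 = 6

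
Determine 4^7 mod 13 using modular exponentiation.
7 = 4 + 2 + 1 (binary 111). Repeated squaring mod 13: 4^1 ≡ 4; 4^2 ≡ 4² = 16 ≡ 3; 4^4 ≡ 3² = 9 ≡ 9. Multiply: 4^7 = 4^4 × 4^2 × 4^1 ≡ 9 × 3 × 4 (mod 13): 9 × 3 = 27 ≡ 1; 1 × 4 = 4 ≡ 4. So 4^7 ≡ 4 (mod 13).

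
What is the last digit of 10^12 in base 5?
Using repeated squaring. 10 ≡ 0 (mod 5). 12 = 8 + 4 (binary 1100). Repeated squaring mod 5: 0^1 ≡ 0; 0^2 ≡ 0² = 0 ≡ 0; 0^4 ≡ 0² = 0 ≡ 0; 0^8 ≡ 0² = 0 ≡ 0. Multiply: 10^12 ≡ 0^8 × 0^4 ≡ 0 × 0 (mod 5): 0 × 0 = 0 ≡ 0. So 10^12 ≡ 0 (mod 5).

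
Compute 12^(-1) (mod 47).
12^(-1) ≡ 4 (mod 47). Verification: 12 × 4 = 48 ≡ 1 (mod 47)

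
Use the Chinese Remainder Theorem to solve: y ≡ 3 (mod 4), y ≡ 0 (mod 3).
M = 4 × 3 = 12. M₁ = 3, y₁ ≡ 3 (mod 4). M₂ = 4, y₂ ≡ 1 (mod 3). y = 3×3×3 + 0×4×1 ≡ 3 (mod 12)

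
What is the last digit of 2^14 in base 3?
Using Fermat: 2^{2} ≡ 1 (mod 3). 14 ≡ 0 (mod 2). So 2^{14} ≡ 2^{0} ≡ 1 (mod 3)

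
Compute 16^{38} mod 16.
0

Using successive squaring:
Binary expansion of 38: 100110
Powers of 16 mod 16 (each is the square of the previous):
  16^1 ≡ 0 (mod 16)
  16^2 ≡ 0² = 0 ≡ 0 (mod 16)
  16^4 ≡ 0² = 0 ≡ 0 (mod 16)
  16^8 ≡ 0² = 0 ≡ 0 (mod 16)
  16^16 ≡ 0² = 0 ≡ 0 (mod 16)
  16^32 ≡ 0² = 0 ≡ 0 (mod 16)
38 = 32 + 4 + 2, so 16^38 = 16^32 × 16^4 × 16^2 ≡ 0 × 0 × 0 (mod 16)
Multiplying step by step:
  0 × 0 = 0 ≡ 0 (mod 16)
  0 × 0 = 0 ≡ 0 (mod 16)
Result: 16^38 ≡ 0 (mod 16)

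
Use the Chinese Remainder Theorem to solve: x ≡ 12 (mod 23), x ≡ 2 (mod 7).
58

Using the Chinese Remainder Theorem:
M = product of moduli = 161
For equation 1: M_1 = 7, 7 ≡ 7 (mod 23), inverse of 7 mod 23 is 10 (check: 7 × 10 = 70 ≡ 1 (mod 23))
For equation 2: M_2 = 23, 23 ≡ 2 (mod 7), inverse of 23 mod 7 is 4 (check: 2 × 4 = 8 ≡ 1 (mod 7))
Combine: x ≡ Σ r_i×M_i×(M_i⁻¹ mod m_i) = 12×7×10 + 2×23×4 = 840 + 184 = 1024
1024 mod 161 = 58
x ≡ 58 (mod 161)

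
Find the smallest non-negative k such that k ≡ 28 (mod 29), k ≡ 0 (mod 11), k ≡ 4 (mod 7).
550

Using the Chinese Remainder Theorem:
M = product of moduli = 2233
For equation 1: M_1 = 77, 77 ≡ 19 (mod 29), inverse of 77 mod 29 is 26 (check: 19 × 26 = 494 ≡ 1 (mod 29))
For equation 2: M_2 = 203, 203 ≡ 5 (mod 11), inverse of 203 mod 11 is 9 (check: 5 × 9 = 45 ≡ 1 (mod 11))
For equation 3: M_3 = 319, 319 ≡ 4 (mod 7), inverse of 319 mod 7 is 2 (check: 4 × 2 = 8 ≡ 1 (mod 7))
Combine: k ≡ Σ r_i×M_i×(M_i⁻¹ mod m_i) = 28×77×26 + 0×203×9 + 4×319×2 = 56056 + 0 + 2552 = 58608
58608 mod 2233 = 550
k ≡ 550 (mod 2233)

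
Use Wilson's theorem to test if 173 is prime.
(172)! mod 173 = 172. Since 172 ≡ -1 (mod 173), 173 is prime.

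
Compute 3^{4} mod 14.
11

Using successive squaring:
Binary expansion of 4: 100
Powers of 3 mod 14 (each is the square of the previous):
  3^1 ≡ 3 (mod 14)
  3^2 ≡ 3² = 9 ≡ 9 (mod 14)
  3^4 ≡ 9² = 81 ≡ 11 (mod 14)
4 is a power of 2, so 3^4 is the last square: ≡ 11 (mod 14)
Result: 3^4 ≡ 11 (mod 14)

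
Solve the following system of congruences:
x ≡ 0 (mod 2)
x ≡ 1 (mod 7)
8

Using the Chinese Remainder Theorem:
M = product of moduli = 14
For equation 1: M_1 = 7, 7 ≡ 1 (mod 2), inverse of 7 mod 2 is 1 (check: 1 × 1 = 1 ≡ 1 (mod 2))
For equation 2: M_2 = 2, 2 ≡ 2 (mod 7), inverse of 2 mod 7 is 4 (check: 2 × 4 = 8 ≡ 1 (mod 7))
Combine: x ≡ Σ r_i×M_i×(M_i⁻¹ mod m_i) = 0×7×1 + 1×2×4 = 0 + 8 = 8
8 mod 14 = 8
x ≡ 8 (mod 14)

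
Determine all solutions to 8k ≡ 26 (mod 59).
18

Since gcd(8, 59) = 1 divides 26, a solution exists.
Multiply both sides by the inverse of 8 mod 59:
  8^(-1) mod 59 = 37
  x ≡ 37 × 26 ≡ 962 ≡ 18 (mod 59)
Verification: 8 × 18 = 144 = 2 × 59 + 26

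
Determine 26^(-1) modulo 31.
26^(-1) ≡ 6 (mod 31). Verification: 26 × 6 = 156 ≡ 1 (mod 31)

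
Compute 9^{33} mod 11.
3

Using successive squaring:
Binary expansion of 33: 100001
Powers of 9 mod 11 (each is the square of the previous):
  9^1 ≡ 9 (mod 11)
  9^2 ≡ 9² = 81 ≡ 4 (mod 11)
  9^4 ≡ 4² = 16 ≡ 5 (mod 11)
  9^8 ≡ 5² = 25 ≡ 3 (mod 11)
  9^16 ≡ 3² = 9 ≡ 9 (mod 11)
  9^32 ≡ 9² = 81 ≡ 4 (mod 11)
33 = 32 + 1, so 9^33 = 9^32 × 9^1 ≡ 4 × 9 (mod 11)
Multiplying step by step:
  4 × 9 = 36 ≡ 3 (mod 11)
Result: 9^33 ≡ 3 (mod 11)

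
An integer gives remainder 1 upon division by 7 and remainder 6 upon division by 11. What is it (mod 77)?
M = 7 × 11 = 77. M₁ = 11, y₁ ≡ 2 (mod 7). M₂ = 7, y₂ ≡ 8 (mod 11). r = 1×11×2 + 6×7×8 ≡ 50 (mod 77). The smallest positive such number is 50.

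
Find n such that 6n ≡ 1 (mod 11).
6^(-1) ≡ 2 (mod 11). Verification: 6 × 2 = 12 ≡ 1 (mod 11)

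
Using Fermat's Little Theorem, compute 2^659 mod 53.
By Fermat: 2^{52} ≡ 1 (mod 53). 659 ≡ 35 (mod 52). So 2^{659} ≡ 2^{35} ≡ 18 (mod 53)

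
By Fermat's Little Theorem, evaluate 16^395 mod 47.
By Fermat: 16^{46} ≡ 1 (mod 47). 395 ≡ 27 (mod 46). So 16^{395} ≡ 16^{27} ≡ 18 (mod 47)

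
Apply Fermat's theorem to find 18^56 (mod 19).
By Fermat: 18^{18} ≡ 1 (mod 19). 56 = 3×18 + 2. So 18^{56} ≡ 18^{2} ≡ 1 (mod 19)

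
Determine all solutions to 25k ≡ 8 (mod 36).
32

Since gcd(25, 36) = 1 divides 8, a solution exists.
Multiply both sides by the inverse of 25 mod 36:
  25^(-1) mod 36 = 13
  x ≡ 13 × 8 ≡ 104 ≡ 32 (mod 36)
Verification: 25 × 32 = 800 = 22 × 36 + 8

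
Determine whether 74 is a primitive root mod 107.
p - 1 = 106 has prime divisors 2, 53. Check 74^(106/q) mod 107 for each: 74^(106/2) = 74^53 ≡ 106, 74^(106/53) = 74^2 ≡ 19 (mod 107). None of these is 1, so 74 has order 106 = φ(107), so it is a primitive root mod 107.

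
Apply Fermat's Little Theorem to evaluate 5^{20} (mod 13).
1

By Fermat's Little Theorem, a^(p-1) ≡ 1 (mod p) for prime p and gcd(a, p) = 1
Here p = 13, so 5^12 ≡ 1 (mod 13)
We can reduce the exponent: 20 mod 12 = 8
So 5^20 ≡ 5^8 (mod 13)
Computing: 5^8 mod 13 = 1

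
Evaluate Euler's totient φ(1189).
1120

Prime factorization: 1189 = 29 × 41
Using the formula φ(n) = n × Π(1 - 1/p) for each prime factor p:
φ(1189) = 1189 × (1 - 1/29) × (1 - 1/41)
φ(1189) = 1120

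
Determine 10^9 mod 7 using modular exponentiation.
10 ≡ 3 (mod 7). 9 = 8 + 1 (binary 1001). Repeated squaring mod 7: 3^1 ≡ 3; 3^2 ≡ 3² = 9 ≡ 2; 3^4 ≡ 2² = 4 ≡ 4; 3^8 ≡ 4² = 16 ≡ 2. Multiply: 10^9 ≡ 3^8 × 3^1 ≡ 2 × 3 (mod 7): 2 × 3 = 6 ≡ 6. So 10^9 ≡ 6 (mod 7).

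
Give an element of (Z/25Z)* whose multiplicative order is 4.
7 has order 4 mod 25 since 7^{4} ≡ 1 (mod 25) and no smaller power works.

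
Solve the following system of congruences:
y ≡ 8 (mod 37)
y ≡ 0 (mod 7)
119

Using the Chinese Remainder Theorem:
M = product of moduli = 259
For equation 1: M_1 = 7, 7 ≡ 7 (mod 37), inverse of 7 mod 37 is 16 (check: 7 × 16 = 112 ≡ 1 (mod 37))
For equation 2: M_2 = 37, 37 ≡ 2 (mod 7), inverse of 37 mod 7 is 4 (check: 2 × 4 = 8 ≡ 1 (mod 7))
Combine: y ≡ Σ r_i×M_i×(M_i⁻¹ mod m_i) = 8×7×16 + 0×37×4 = 896 + 0 = 896
896 mod 259 = 119
y ≡ 119 (mod 259)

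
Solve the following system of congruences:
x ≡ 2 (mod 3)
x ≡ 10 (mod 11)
32

Using the Chinese Remainder Theorem:
M = product of moduli = 33
For equation 1: M_1 = 11, 11 ≡ 2 (mod 3), inverse of 11 mod 3 is 2 (check: 2 × 2 = 4 ≡ 1 (mod 3))
For equation 2: M_2 = 3, 3 ≡ 3 (mod 11), inverse of 3 mod 11 is 4 (check: 3 × 4 = 12 ≡ 1 (mod 11))
Combine: x ≡ Σ r_i×M_i×(M_i⁻¹ mod m_i) = 2×11×2 + 10×3×4 = 44 + 120 = 164
164 mod 33 = 32
x ≡ 32 (mod 33)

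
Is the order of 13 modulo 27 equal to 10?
No, the actual order is 9, not 10.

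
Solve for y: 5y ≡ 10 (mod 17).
2

Since gcd(5, 17) = 1 divides 10, a solution exists.
Multiply both sides by the inverse of 5 mod 17:
  5^(-1) mod 17 = 7
  x ≡ 7 × 10 ≡ 70 ≡ 2 (mod 17)
Verification: 5 × 2 = 10 = 0 × 17 + 10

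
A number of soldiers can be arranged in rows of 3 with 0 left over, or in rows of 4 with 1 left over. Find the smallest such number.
M = 3 × 4 = 12. M₁ = 4, y₁ ≡ 1 (mod 3). M₂ = 3, y₂ ≡ 3 (mod 4). r = 0×4×1 + 1×3×3 ≡ 9 (mod 12). The smallest positive such number is 9.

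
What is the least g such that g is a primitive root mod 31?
p - 1 = 30 has prime divisors 2, 3, 5. h is a primitive root mod 31 iff h^(30/q) ≢ 1 (mod 31) for each such q.
h = 2: 2^15 ≡ 1, 2^10 ≡ 1, 2^6 ≡ 2 (mod 31); 2^15 ≡ 1, so not a primitive root.
h = 3: 3^15 ≡ 30, 3^10 ≡ 25, 3^6 ≡ 16 (mod 31); none is 1, so 3 has order 30 and is a primitive root.
The smallest primitive root mod 31 is g = 3.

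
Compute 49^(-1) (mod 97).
49^(-1) ≡ 2 (mod 97). Verification: 49 × 2 = 98 ≡ 1 (mod 97)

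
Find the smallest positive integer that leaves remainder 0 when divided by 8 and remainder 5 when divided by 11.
M = 8 × 11 = 88. M₁ = 11, y₁ ≡ 3 (mod 8). M₂ = 8, y₂ ≡ 7 (mod 11). n = 0×11×3 + 5×8×7 ≡ 16 (mod 88). The smallest positive such number is 16.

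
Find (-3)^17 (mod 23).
Using repeated squaring. (-3) ≡ 20 (mod 23). 17 = 16 + 1 (binary 10001). Repeated squaring mod 23: 20^1 ≡ 20; 20^2 ≡ 20² = 400 ≡ 9; 20^4 ≡ 9² = 81 ≡ 12; 20^8 ≡ 12² = 144 ≡ 6; 20^16 ≡ 6² = 36 ≡ 13. Multiply: (-3)^17 ≡ 20^16 × 20^1 ≡ 13 × 20 (mod 23): 13 × 20 = 260 ≡ 7. So (-3)^17 ≡ 7 (mod 23).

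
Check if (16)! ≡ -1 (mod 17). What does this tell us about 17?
(16)! mod 17 = 16. Since this equals -1 (mod 17), Wilson confirms 17 is prime.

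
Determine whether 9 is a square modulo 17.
By Euler's criterion: 9^{8} ≡ 1 (mod 17). Since this equals 1, 9 is a QR.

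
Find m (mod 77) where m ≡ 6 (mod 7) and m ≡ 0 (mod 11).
M = 7 × 11 = 77. M₁ = 11, y₁ ≡ 2 (mod 7). M₂ = 7, y₂ ≡ 8 (mod 11). m = 6×11×2 + 0×7×8 ≡ 55 (mod 77)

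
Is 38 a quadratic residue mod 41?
By Euler's criterion: 38^{20} ≡ 40 (mod 41). Since this equals -1 (≡ 40), 38 is not a QR.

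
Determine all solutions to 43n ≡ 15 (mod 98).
71

Since gcd(43, 98) = 1 divides 15, a solution exists.
Multiply both sides by the inverse of 43 mod 98:
  43^(-1) mod 98 = 57
  x ≡ 57 × 15 ≡ 855 ≡ 71 (mod 98)
Verification: 43 × 71 = 3053 = 31 × 98 + 15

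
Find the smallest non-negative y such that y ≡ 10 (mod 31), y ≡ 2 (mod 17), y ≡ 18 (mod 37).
1498

Using the Chinese Remainder Theorem:
M = product of moduli = 19499
For equation 1: M_1 = 629, 629 ≡ 9 (mod 31), inverse of 629 mod 31 is 7 (check: 9 × 7 = 63 ≡ 1 (mod 31))
For equation 2: M_2 = 1147, 1147 ≡ 8 (mod 17), inverse of 1147 mod 17 is 15 (check: 8 × 15 = 120 ≡ 1 (mod 17))
For equation 3: M_3 = 527, 527 ≡ 9 (mod 37), inverse of 527 mod 37 is 33 (check: 9 × 33 = 297 ≡ 1 (mod 37))
Combine: y ≡ Σ r_i×M_i×(M_i⁻¹ mod m_i) = 10×629×7 + 2×1147×15 + 18×527×33 = 44030 + 34410 + 313038 = 391478
391478 mod 19499 = 1498
y ≡ 1498 (mod 19499)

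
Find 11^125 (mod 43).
Using Fermat: 11^{42} ≡ 1 (mod 43). 125 ≡ 41 (mod 42). So 11^{125} ≡ 11^{41} ≡ 4 (mod 43)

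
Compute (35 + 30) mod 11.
10

(35 + 30) = 65
65 mod 11 = 10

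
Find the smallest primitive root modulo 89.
p - 1 = 88 has prime divisors 2, 11. h is a primitive root mod 89 iff h^(88/q) ≢ 1 (mod 89) for each such q.
h = 2: 2^44 ≡ 1, 2^8 ≡ 78 (mod 89); 2^44 ≡ 1, so not a primitive root.
h = 3: 3^44 ≡ 88, 3^8 ≡ 64 (mod 89); none is 1, so 3 has order 88 and is a primitive root.
The smallest primitive root mod 89 is g = 3.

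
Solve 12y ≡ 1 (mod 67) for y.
28

Using Extended Euclidean Algorithm:
gcd(12, 67) = 1
Bezout coefficients: 12 × 28 + 67 × -5 = 1
So 12 × 28 ≡ 1 (mod 67)
The inverse is 28 mod 67 = 28
Verification: 12 × 28 = 336 = 5 × 67 + 1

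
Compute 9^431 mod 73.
Using Fermat: 9^{72} ≡ 1 (mod 73). 431 ≡ 71 (mod 72). So 9^{431} ≡ 9^{71} ≡ 65 (mod 73)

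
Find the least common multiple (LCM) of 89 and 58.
5162

First find GCD(89, 58) using the Euclidean algorithm:
89 = 1 × 58 + 31
58 = 1 × 31 + 27
31 = 1 × 27 + 4
27 = 6 × 4 + 3
4 = 1 × 3 + 1
3 = 3 × 1 + 0
GCD(89, 58) = 1

LCM formula: LCM(a, b) = (a × b) / GCD(a, b)
LCM(89, 58) = (89 × 58) / 1
LCM(89, 58) = 5162 / 1
LCM(89, 58) = 5162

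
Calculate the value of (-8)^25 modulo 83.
Using repeated squaring. (-8) ≡ 75 (mod 83). 25 = 16 + 8 + 1 (binary 11001). Repeated squaring mod 83: 75^1 ≡ 75; 75^2 ≡ 75² = 5625 ≡ 64; 75^4 ≡ 64² = 4096 ≡ 29; 75^8 ≡ 29² = 841 ≡ 11; 75^16 ≡ 11² = 121 ≡ 38. Multiply: (-8)^25 ≡ 75^16 × 75^8 × 75^1 ≡ 38 × 11 × 75 (mod 83): 38 × 11 = 418 ≡ 3; 3 × 75 = 225 ≡ 59. So (-8)^25 ≡ 59 (mod 83).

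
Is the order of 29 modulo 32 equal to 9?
No, the actual order is 8, not 9.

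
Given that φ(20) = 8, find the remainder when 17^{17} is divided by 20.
By Euler: 17^{8} ≡ 1 (mod 20) since gcd(17, 20) = 1. 17 = 2×8 + 1. So 17^{17} ≡ 17^{1} ≡ 17 (mod 20)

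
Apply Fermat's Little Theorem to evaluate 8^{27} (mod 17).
2

By Fermat's Little Theorem, a^(p-1) ≡ 1 (mod p) for prime p and gcd(a, p) = 1
Here p = 17, so 8^16 ≡ 1 (mod 17)
We can reduce the exponent: 27 mod 16 = 11
So 8^27 ≡ 8^11 (mod 17)
Computing: 8^11 mod 17 = 2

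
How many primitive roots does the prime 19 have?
Number of primitive roots mod 19 = φ(18) = 6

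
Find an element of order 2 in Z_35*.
6 has order 2 mod 35 since 6^{2} ≡ 1 (mod 35) and no smaller power works.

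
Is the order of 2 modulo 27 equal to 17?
No, the actual order is 18, not 17.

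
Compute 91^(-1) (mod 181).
91^(-1) ≡ 2 (mod 181). Verification: 91 × 2 = 182 ≡ 1 (mod 181)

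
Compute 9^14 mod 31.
Using repeated squaring. 14 = 8 + 4 + 2 (binary 1110). Repeated squaring mod 31: 9^1 ≡ 9; 9^2 ≡ 9² = 81 ≡ 19; 9^4 ≡ 19² = 361 ≡ 20; 9^8 ≡ 20² = 400 ≡ 28. Multiply: 9^14 = 9^8 × 9^4 × 9^2 ≡ 28 × 20 × 19 (mod 31): 28 × 20 = 560 ≡ 2; 2 × 19 = 38 ≡ 7. So 9^14 ≡ 7 (mod 31).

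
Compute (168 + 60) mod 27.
12

(168 + 60) = 228
228 mod 27 = 12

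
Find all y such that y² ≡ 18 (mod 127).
The square roots of 18 mod 127 are 79 and 48. Verify: 79² = 6241 ≡ 18 (mod 127)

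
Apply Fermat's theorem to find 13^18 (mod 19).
By Fermat's Little Theorem, 13^{18} ≡ 1 (mod 19) since 19 is prime and gcd(13, 19) = 1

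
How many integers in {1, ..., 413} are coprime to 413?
348

Prime factorization: 413 = 7 × 59
Using the formula φ(n) = n × Π(1 - 1/p) for each prime factor p:
φ(413) = 413 × (1 - 1/7) × (1 - 1/59)
φ(413) = 348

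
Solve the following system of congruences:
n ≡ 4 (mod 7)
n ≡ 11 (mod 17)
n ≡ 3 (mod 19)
725

Using the Chinese Remainder Theorem:
M = product of moduli = 2261
For equation 1: M_1 = 323, 323 ≡ 1 (mod 7), inverse of 323 mod 7 is 1 (check: 1 × 1 = 1 ≡ 1 (mod 7))
For equation 2: M_2 = 133, 133 ≡ 14 (mod 17), inverse of 133 mod 17 is 11 (check: 14 × 11 = 154 ≡ 1 (mod 17))
For equation 3: M_3 = 119, 119 ≡ 5 (mod 19), inverse of 119 mod 19 is 4 (check: 5 × 4 = 20 ≡ 1 (mod 19))
Combine: n ≡ Σ r_i×M_i×(M_i⁻¹ mod m_i) = 4×323×1 + 11×133×11 + 3×119×4 = 1292 + 16093 + 1428 = 18813
18813 mod 2261 = 725
n ≡ 725 (mod 2261)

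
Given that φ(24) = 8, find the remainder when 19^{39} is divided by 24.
By Euler: 19^{8} ≡ 1 (mod 24) since gcd(19, 24) = 1. 39 = 4×8 + 7. So 19^{39} ≡ 19^{7} ≡ 19 (mod 24)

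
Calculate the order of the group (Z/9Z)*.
6

Prime factorization: 9 = 3^2
Using the formula φ(n) = n × Π(1 - 1/p) for each prime factor p:
φ(9) = 9 × (1 - 1/3)
φ(9) = 6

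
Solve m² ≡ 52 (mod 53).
The square roots of 52 mod 53 are 23 and 30. Verify: 23² = 529 ≡ 52 (mod 53)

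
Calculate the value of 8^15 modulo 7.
Using Fermat: 8^{6} ≡ 1 (mod 7). 15 ≡ 3 (mod 6). So 8^{15} ≡ 8^{3} ≡ 1 (mod 7)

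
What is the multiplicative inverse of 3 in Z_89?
3^(-1) ≡ 30 (mod 89). Verification: 3 × 30 = 90 ≡ 1 (mod 89)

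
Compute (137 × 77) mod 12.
1

(137 × 77) = 10549
10549 mod 12 = 1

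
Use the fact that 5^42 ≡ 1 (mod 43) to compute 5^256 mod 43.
By Fermat: 5^{42} ≡ 1 (mod 43). 256 ≡ 4 (mod 42). So 5^{256} ≡ 5^{4} ≡ 23 (mod 43)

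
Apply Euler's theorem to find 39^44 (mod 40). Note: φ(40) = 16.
By Euler: 39^{16} ≡ 1 (mod 40) since gcd(39, 40) = 1. 44 = 2×16 + 12. So 39^{44} ≡ 39^{12} ≡ 1 (mod 40)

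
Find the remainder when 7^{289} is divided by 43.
By Fermat: 7^{42} ≡ 1 (mod 43). 289 = 6×42 + 37. So 7^{289} ≡ 7^{37} ≡ 7 (mod 43)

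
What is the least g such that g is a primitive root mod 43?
p - 1 = 42 has prime divisors 2, 3, 7. h is a primitive root mod 43 iff h^(42/q) ≢ 1 (mod 43) for each such q.
h = 2: 2^21 ≡ 42, 2^14 ≡ 1, 2^6 ≡ 21 (mod 43); 2^14 ≡ 1, so not a primitive root.
h = 3: 3^21 ≡ 42, 3^14 ≡ 36, 3^6 ≡ 41 (mod 43); none is 1, so 3 has order 42 and is a primitive root.
The smallest primitive root mod 43 is g = 3.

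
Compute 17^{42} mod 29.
28

Using successive squaring:
Binary expansion of 42: 101010
Powers of 17 mod 29 (each is the square of the previous):
  17^1 ≡ 17 (mod 29)
  17^2 ≡ 17² = 289 ≡ 28 (mod 29)
  17^4 ≡ 28² = 784 ≡ 1 (mod 29)
  17^8 ≡ 1² = 1 ≡ 1 (mod 29)
  17^16 ≡ 1² = 1 ≡ 1 (mod 29)
  17^32 ≡ 1² = 1 ≡ 1 (mod 29)
42 = 32 + 8 + 2, so 17^42 = 17^32 × 17^8 × 17^2 ≡ 1 × 1 × 28 (mod 29)
Multiplying step by step:
  1 × 1 = 1 ≡ 1 (mod 29)
  1 × 28 = 28 ≡ 28 (mod 29)
Result: 17^42 ≡ 28 (mod 29)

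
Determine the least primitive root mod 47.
p - 1 = 46 has prime divisors 2, 23. h is a primitive root mod 47 iff h^(46/q) ≢ 1 (mod 47) for each such q.
h = 2: 2^23 ≡ 1, 2^2 ≡ 4 (mod 47); 2^23 ≡ 1, so not a primitive root.
h = 3: 3^23 ≡ 1, 3^2 ≡ 9 (mod 47); 3^23 ≡ 1, so not a primitive root.
h = 4: 4^23 ≡ 1, 4^2 ≡ 16 (mod 47); 4^23 ≡ 1, so not a primitive root.
h = 5: 5^23 ≡ 46, 5^2 ≡ 25 (mod 47); none is 1, so 5 has order 46 and is a primitive root.
The smallest primitive root mod 47 is g = 5.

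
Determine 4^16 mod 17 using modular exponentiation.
Using Fermat: 4^{16} ≡ 1 (mod 17). 16 ≡ 0 (mod 16). So 4^{16} ≡ 4^{0} ≡ 1 (mod 17)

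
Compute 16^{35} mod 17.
16

Using successive squaring:
Binary expansion of 35: 100011
Powers of 16 mod 17 (each is the square of the previous):
  16^1 ≡ 16 (mod 17)
  16^2 ≡ 16² = 256 ≡ 1 (mod 17)
  16^4 ≡ 1² = 1 ≡ 1 (mod 17)
  16^8 ≡ 1² = 1 ≡ 1 (mod 17)
  16^16 ≡ 1² = 1 ≡ 1 (mod 17)
  16^32 ≡ 1² = 1 ≡ 1 (mod 17)
35 = 32 + 2 + 1, so 16^35 = 16^32 × 16^2 × 16^1 ≡ 1 × 1 × 16 (mod 17)
Multiplying step by step:
  1 × 1 = 1 ≡ 1 (mod 17)
  1 × 16 = 16 ≡ 16 (mod 17)
Result: 16^35 ≡ 16 (mod 17)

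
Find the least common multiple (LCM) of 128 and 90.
5760

First find GCD(128, 90) using the Euclidean algorithm:
128 = 1 × 90 + 38
90 = 2 × 38 + 14
38 = 2 × 14 + 10
14 = 1 × 10 + 4
10 = 2 × 4 + 2
4 = 2 × 2 + 0
GCD(128, 90) = 2

LCM formula: LCM(a, b) = (a × b) / GCD(a, b)
LCM(128, 90) = (128 × 90) / 2
LCM(128, 90) = 11520 / 2
LCM(128, 90) = 5760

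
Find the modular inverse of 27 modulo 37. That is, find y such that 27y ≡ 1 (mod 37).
11

Using Extended Euclidean Algorithm:
gcd(27, 37) = 1
Bezout coefficients: 27 × 11 + 37 × -8 = 1
So 27 × 11 ≡ 1 (mod 37)
The inverse is 11 mod 37 = 11
Verification: 27 × 11 = 297 = 8 × 37 + 1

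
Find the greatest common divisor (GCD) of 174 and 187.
1

Using the Euclidean algorithm:
174 = 0 × 187 + 174
187 = 1 × 174 + 13
174 = 13 × 13 + 5
13 = 2 × 5 + 3
5 = 1 × 3 + 2
3 = 1 × 2 + 1
2 = 2 × 1 + 0

GCD(174, 187) = 1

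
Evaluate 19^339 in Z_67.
Using Fermat: 19^{66} ≡ 1 (mod 67). 339 ≡ 9 (mod 66). So 19^{339} ≡ 19^{9} ≡ 14 (mod 67)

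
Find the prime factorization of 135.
3^3 × 5

Divide by primes starting from smallest:
135 ÷ 3 = 45
45 ÷ 3 = 15
15 ÷ 3 = 5
5 ÷ 5 = 1

135 = 3^3 × 5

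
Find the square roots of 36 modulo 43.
The square roots of 36 mod 43 are 6 and 37. Verify: 6² = 36 ≡ 36 (mod 43)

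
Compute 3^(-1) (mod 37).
25

Using Extended Euclidean Algorithm:
gcd(3, 37) = 1
Bezout coefficients: 3 × -12 + 37 × 1 = 1
So 3 × -12 ≡ 1 (mod 37)
The inverse is -12 mod 37 = 25
Verification: 3 × 25 = 75 = 2 × 37 + 1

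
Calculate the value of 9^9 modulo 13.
9 = 8 + 1 (binary 1001). Repeated squaring mod 13: 9^1 ≡ 9; 9^2 ≡ 9² = 81 ≡ 3; 9^4 ≡ 3² = 9 ≡ 9; 9^8 ≡ 9² = 81 ≡ 3. Multiply: 9^9 = 9^8 × 9^1 ≡ 3 × 9 (mod 13): 3 × 9 = 27 ≡ 1. So 9^9 ≡ 1 (mod 13).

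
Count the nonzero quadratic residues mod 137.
For prime 137, there are (p-1)/2 = (137-1)/2 = 68 quadratic residues (excluding 0).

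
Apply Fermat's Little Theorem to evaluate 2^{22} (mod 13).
10

By Fermat's Little Theorem, a^(p-1) ≡ 1 (mod p) for prime p and gcd(a, p) = 1
Here p = 13, so 2^12 ≡ 1 (mod 13)
We can reduce the exponent: 22 mod 12 = 10
So 2^22 ≡ 2^10 (mod 13)
Computing: 2^10 mod 13 = 10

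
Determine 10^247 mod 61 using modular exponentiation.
Using Fermat: 10^{60} ≡ 1 (mod 61). 247 ≡ 7 (mod 60). So 10^{247} ≡ 10^{7} ≡ 26 (mod 61)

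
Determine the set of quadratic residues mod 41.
QRs mod 41: {1, 2, 4, 5, 8, 9, 10, 16, 18, 20, 21, 23, 25, 31, 32, 33, 36, 37, 39, 40}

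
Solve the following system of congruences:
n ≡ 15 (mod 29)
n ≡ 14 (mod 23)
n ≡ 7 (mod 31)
19909

Using the Chinese Remainder Theorem:
M = product of moduli = 20677
For equation 1: M_1 = 713, 713 ≡ 17 (mod 29), inverse of 713 mod 29 is 12 (check: 17 × 12 = 204 ≡ 1 (mod 29))
For equation 2: M_2 = 899, 899 ≡ 2 (mod 23), inverse of 899 mod 23 is 12 (check: 2 × 12 = 24 ≡ 1 (mod 23))
For equation 3: M_3 = 667, 667 ≡ 16 (mod 31), inverse of 667 mod 31 is 2 (check: 16 × 2 = 32 ≡ 1 (mod 31))
Combine: n ≡ Σ r_i×M_i×(M_i⁻¹ mod m_i) = 15×713×12 + 14×899×12 + 7×667×2 = 128340 + 151032 + 9338 = 288710
288710 mod 20677 = 19909
n ≡ 19909 (mod 20677)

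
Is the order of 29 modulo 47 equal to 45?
No, the actual order is 46, not 45.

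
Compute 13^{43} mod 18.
13

Using successive squaring:
Binary expansion of 43: 101011
Powers of 13 mod 18 (each is the square of the previous):
  13^1 ≡ 13 (mod 18)
  13^2 ≡ 13² = 169 ≡ 7 (mod 18)
  13^4 ≡ 7² = 49 ≡ 13 (mod 18)
  13^8 ≡ 13² = 169 ≡ 7 (mod 18)
  13^16 ≡ 7² = 49 ≡ 13 (mod 18)
  13^32 ≡ 13² = 169 ≡ 7 (mod 18)
43 = 32 + 8 + 2 + 1, so 13^43 = 13^32 × 13^8 × 13^2 × 13^1 ≡ 7 × 7 × 7 × 13 (mod 18)
Multiplying step by step:
  7 × 7 = 49 ≡ 13 (mod 18)
  13 × 7 = 91 ≡ 1 (mod 18)
  1 × 13 = 13 ≡ 13 (mod 18)
Result: 13^43 ≡ 13 (mod 18)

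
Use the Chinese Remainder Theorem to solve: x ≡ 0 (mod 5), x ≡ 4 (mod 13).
M = 5 × 13 = 65. M₁ = 13, y₁ ≡ 2 (mod 5). M₂ = 5, y₂ ≡ 8 (mod 13). x = 0×13×2 + 4×5×8 ≡ 30 (mod 65)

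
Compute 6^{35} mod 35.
6

Using successive squaring:
Binary expansion of 35: 100011
Powers of 6 mod 35 (each is the square of the previous):
  6^1 ≡ 6 (mod 35)
  6^2 ≡ 6² = 36 ≡ 1 (mod 35)
  6^4 ≡ 1² = 1 ≡ 1 (mod 35)
  6^8 ≡ 1² = 1 ≡ 1 (mod 35)
  6^16 ≡ 1² = 1 ≡ 1 (mod 35)
  6^32 ≡ 1² = 1 ≡ 1 (mod 35)
35 = 32 + 2 + 1, so 6^35 = 6^32 × 6^2 × 6^1 ≡ 1 × 1 × 6 (mod 35)
Multiplying step by step:
  1 × 1 = 1 ≡ 1 (mod 35)
  1 × 6 = 6 ≡ 6 (mod 35)
Result: 6^35 ≡ 6 (mod 35)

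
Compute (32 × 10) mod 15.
5

(32 × 10) = 320
320 mod 15 = 5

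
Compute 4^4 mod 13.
4 = 4 (binary 100). Repeated squaring mod 13: 4^1 ≡ 4; 4^2 ≡ 4² = 16 ≡ 3; 4^4 ≡ 3² = 9 ≡ 9. So 4^4 ≡ 9 (mod 13).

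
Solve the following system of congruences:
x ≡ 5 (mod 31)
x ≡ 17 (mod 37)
1090

Using the Chinese Remainder Theorem:
M = product of moduli = 1147
For equation 1: M_1 = 37, 37 ≡ 6 (mod 31), inverse of 37 mod 31 is 26 (check: 6 × 26 = 156 ≡ 1 (mod 31))
For equation 2: M_2 = 31, 31 ≡ 31 (mod 37), inverse of 31 mod 37 is 6 (check: 31 × 6 = 186 ≡ 1 (mod 37))
Combine: x ≡ Σ r_i×M_i×(M_i⁻¹ mod m_i) = 5×37×26 + 17×31×6 = 4810 + 3162 = 7972
7972 mod 1147 = 1090
x ≡ 1090 (mod 1147)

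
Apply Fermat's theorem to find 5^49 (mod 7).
By Fermat: 5^{6} ≡ 1 (mod 7). 49 = 8×6 + 1. So 5^{49} ≡ 5^{1} ≡ 5 (mod 7)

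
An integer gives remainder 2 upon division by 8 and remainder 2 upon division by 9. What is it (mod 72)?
M = 8 × 9 = 72. M₁ = 9, y₁ ≡ 1 (mod 8). M₂ = 8, y₂ ≡ 8 (mod 9). x = 2×9×1 + 2×8×8 ≡ 2 (mod 72). The smallest positive such number is 2.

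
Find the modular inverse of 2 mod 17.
2^(-1) ≡ 9 (mod 17). Verification: 2 × 9 = 18 ≡ 1 (mod 17)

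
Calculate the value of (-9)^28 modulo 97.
Using repeated squaring. (-9) ≡ 88 (mod 97). 28 = 16 + 8 + 4 (binary 11100). Repeated squaring mod 97: 88^1 ≡ 88; 88^2 ≡ 88² = 7744 ≡ 81; 88^4 ≡ 81² = 6561 ≡ 62; 88^8 ≡ 62² = 3844 ≡ 61; 88^16 ≡ 61² = 3721 ≡ 35. Multiply: (-9)^28 ≡ 88^16 × 88^8 × 88^4 ≡ 35 × 61 × 62 (mod 97): 35 × 61 = 2135 ≡ 1; 1 × 62 = 62 ≡ 62. So (-9)^28 ≡ 62 (mod 97).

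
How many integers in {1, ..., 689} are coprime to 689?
624

Prime factorization: 689 = 13 × 53
Using the formula φ(n) = n × Π(1 - 1/p) for each prime factor p:
φ(689) = 689 × (1 - 1/13) × (1 - 1/53)
φ(689) = 624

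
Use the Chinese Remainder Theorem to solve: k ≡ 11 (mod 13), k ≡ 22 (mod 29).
167

Using the Chinese Remainder Theorem:
M = product of moduli = 377
For equation 1: M_1 = 29, 29 ≡ 3 (mod 13), inverse of 29 mod 13 is 9 (check: 3 × 9 = 27 ≡ 1 (mod 13))
For equation 2: M_2 = 13, 13 ≡ 13 (mod 29), inverse of 13 mod 29 is 9 (check: 13 × 9 = 117 ≡ 1 (mod 29))
Combine: k ≡ Σ r_i×M_i×(M_i⁻¹ mod m_i) = 11×29×9 + 22×13×9 = 2871 + 2574 = 5445
5445 mod 377 = 167
k ≡ 167 (mod 377)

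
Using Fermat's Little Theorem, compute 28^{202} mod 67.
65

By Fermat's Little Theorem, a^(p-1) ≡ 1 (mod p) for prime p and gcd(a, p) = 1
Here p = 67, so 28^66 ≡ 1 (mod 67)
We can reduce the exponent: 202 mod 66 = 4
So 28^202 ≡ 28^4 (mod 67)
Computing: 28^4 mod 67 = 65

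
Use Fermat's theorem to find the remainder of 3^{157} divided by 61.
52

By Fermat's Little Theorem, a^(p-1) ≡ 1 (mod p) for prime p and gcd(a, p) = 1
Here p = 61, so 3^60 ≡ 1 (mod 61)
We can reduce the exponent: 157 mod 60 = 37
So 3^157 ≡ 3^37 (mod 61)
Computing: 3^37 mod 61 = 52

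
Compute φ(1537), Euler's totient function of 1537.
1456

Prime factorization: 1537 = 29 × 53
Using the formula φ(n) = n × Π(1 - 1/p) for each prime factor p:
φ(1537) = 1537 × (1 - 1/29) × (1 - 1/53)
φ(1537) = 1456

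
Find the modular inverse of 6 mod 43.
6^(-1) ≡ 36 (mod 43). Verification: 6 × 36 = 216 ≡ 1 (mod 43)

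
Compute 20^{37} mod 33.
26

Using successive squaring:
Binary expansion of 37: 100101
Powers of 20 mod 33 (each is the square of the previous):
  20^1 ≡ 20 (mod 33)
  20^2 ≡ 20² = 400 ≡ 4 (mod 33)
  20^4 ≡ 4² = 16 ≡ 16 (mod 33)
  20^8 ≡ 16² = 256 ≡ 25 (mod 33)
  20^16 ≡ 25² = 625 ≡ 31 (mod 33)
  20^32 ≡ 31² = 961 ≡ 4 (mod 33)
37 = 32 + 4 + 1, so 20^37 = 20^32 × 20^4 × 20^1 ≡ 4 × 16 × 20 (mod 33)
Multiplying step by step:
  4 × 16 = 64 ≡ 31 (mod 33)
  31 × 20 = 620 ≡ 26 (mod 33)
Result: 20^37 ≡ 26 (mod 33)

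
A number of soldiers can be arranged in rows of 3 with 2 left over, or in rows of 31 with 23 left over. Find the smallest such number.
M = 3 × 31 = 93. M₁ = 31, y₁ ≡ 1 (mod 3). M₂ = 3, y₂ ≡ 21 (mod 31). t = 2×31×1 + 23×3×21 ≡ 23 (mod 93). The smallest positive such number is 23.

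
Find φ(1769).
1680

Prime factorization: 1769 = 29 × 61
Using the formula φ(n) = n × Π(1 - 1/p) for each prime factor p:
φ(1769) = 1769 × (1 - 1/29) × (1 - 1/61)
φ(1769) = 1680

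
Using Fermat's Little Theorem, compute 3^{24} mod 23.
9

By Fermat's Little Theorem, a^(p-1) ≡ 1 (mod p) for prime p and gcd(a, p) = 1
Here p = 23, so 3^22 ≡ 1 (mod 23)
We can reduce the exponent: 24 mod 22 = 2
So 3^24 ≡ 3^2 (mod 23)
Computing: 3^2 mod 23 = 9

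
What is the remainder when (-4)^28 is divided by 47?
Using repeated squaring. (-4) ≡ 43 (mod 47). 28 = 16 + 8 + 4 (binary 11100). Repeated squaring mod 47: 43^1 ≡ 43; 43^2 ≡ 43² = 1849 ≡ 16; 43^4 ≡ 16² = 256 ≡ 21; 43^8 ≡ 21² = 441 ≡ 18; 43^16 ≡ 18² = 324 ≡ 42. Multiply: (-4)^28 ≡ 43^16 × 43^8 × 43^4 ≡ 42 × 18 × 21 (mod 47): 42 × 18 = 756 ≡ 4; 4 × 21 = 84 ≡ 37. So (-4)^28 ≡ 37 (mod 47).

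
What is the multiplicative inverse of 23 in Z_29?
23^(-1) ≡ 24 (mod 29). Verification: 23 × 24 = 552 ≡ 1 (mod 29)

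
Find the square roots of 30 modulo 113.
The square roots of 30 mod 113 are 16 and 97. Verify: 16² = 256 ≡ 30 (mod 113)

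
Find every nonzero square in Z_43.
QRs mod 43: {1, 4, 6, 9, 10, 11, 13, 14, 15, 16, 17, 21, 23, 24, 25, 31, 35, 36, 38, 40, 41}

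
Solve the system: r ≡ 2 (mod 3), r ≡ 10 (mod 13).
M = 3 × 13 = 39. M₁ = 13, y₁ ≡ 1 (mod 3). M₂ = 3, y₂ ≡ 9 (mod 13). r = 2×13×1 + 10×3×9 ≡ 23 (mod 39)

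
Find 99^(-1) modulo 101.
50

Using Extended Euclidean Algorithm:
gcd(99, 101) = 1
Bezout coefficients: 99 × 50 + 101 × -49 = 1
So 99 × 50 ≡ 1 (mod 101)
The inverse is 50 mod 101 = 50
Verification: 99 × 50 = 4950 = 49 × 101 + 1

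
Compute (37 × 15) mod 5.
0

(37 × 15) = 555
555 mod 5 = 0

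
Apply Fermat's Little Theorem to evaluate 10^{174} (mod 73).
46

By Fermat's Little Theorem, a^(p-1) ≡ 1 (mod p) for prime p and gcd(a, p) = 1
Here p = 73, so 10^72 ≡ 1 (mod 73)
We can reduce the exponent: 174 mod 72 = 30
So 10^174 ≡ 10^30 (mod 73)
Computing: 10^30 mod 73 = 46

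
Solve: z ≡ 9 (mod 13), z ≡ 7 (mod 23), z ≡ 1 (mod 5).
M = 13 × 23 × 5 = 1495. M₁ = 115, y₁ ≡ 6 (mod 13). M₂ = 65, y₂ ≡ 17 (mod 23). M₃ = 299, y₃ ≡ 4 (mod 5). z = 9×115×6 + 7×65×17 + 1×299×4 ≡ 191 (mod 1495)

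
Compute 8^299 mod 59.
Using Fermat: 8^{58} ≡ 1 (mod 59). 299 ≡ 9 (mod 58). So 8^{299} ≡ 8^{9} ≡ 44 (mod 59)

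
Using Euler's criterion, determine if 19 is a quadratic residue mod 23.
By Euler's criterion: 19^{11} ≡ 22 (mod 23). Since this equals -1 (≡ 22), 19 is not a QR.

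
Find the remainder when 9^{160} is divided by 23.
By Fermat: 9^{22} ≡ 1 (mod 23). 160 = 7×22 + 6. So 9^{160} ≡ 9^{6} ≡ 3 (mod 23)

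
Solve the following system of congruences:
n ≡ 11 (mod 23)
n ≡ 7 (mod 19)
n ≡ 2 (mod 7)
3047

Using the Chinese Remainder Theorem:
M = product of moduli = 3059
For equation 1: M_1 = 133, 133 ≡ 18 (mod 23), inverse of 133 mod 23 is 9 (check: 18 × 9 = 162 ≡ 1 (mod 23))
For equation 2: M_2 = 161, 161 ≡ 9 (mod 19), inverse of 161 mod 19 is 17 (check: 9 × 17 = 153 ≡ 1 (mod 19))
For equation 3: M_3 = 437, 437 ≡ 3 (mod 7), inverse of 437 mod 7 is 5 (check: 3 × 5 = 15 ≡ 1 (mod 7))
Combine: n ≡ Σ r_i×M_i×(M_i⁻¹ mod m_i) = 11×133×9 + 7×161×17 + 2×437×5 = 13167 + 19159 + 4370 = 36696
36696 mod 3059 = 3047
n ≡ 3047 (mod 3059)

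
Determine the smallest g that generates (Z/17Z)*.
3

A primitive root g modulo p has order p-1 = 16
Prime divisors of 16: [2]
g is a primitive root iff g^(16/q) ≢ 1 (mod 17) for each prime divisor q
Testing small values:
  g = 2: 2^8 ≡ 1 (mod 17) → 2^8 ≡ 1, not primitive root
  g = 3: 3^8 ≡ 16 (mod 17) → none is 1, primitive root!
The smallest primitive root is 3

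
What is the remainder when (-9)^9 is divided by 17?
(-9) ≡ 8 (mod 17). 9 = 8 + 1 (binary 1001). Repeated squaring mod 17: 8^1 ≡ 8; 8^2 ≡ 8² = 64 ≡ 13; 8^4 ≡ 13² = 169 ≡ 16; 8^8 ≡ 16² = 256 ≡ 1. Multiply: (-9)^9 ≡ 8^8 × 8^1 ≡ 1 × 8 (mod 17): 1 × 8 = 8 ≡ 8. So (-9)^9 ≡ 8 (mod 17).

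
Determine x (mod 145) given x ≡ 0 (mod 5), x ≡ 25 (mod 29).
25

Using the Chinese Remainder Theorem:
M = product of moduli = 145
For equation 1: M_1 = 29, 29 ≡ 4 (mod 5), inverse of 29 mod 5 is 4 (check: 4 × 4 = 16 ≡ 1 (mod 5))
For equation 2: M_2 = 5, 5 ≡ 5 (mod 29), inverse of 5 mod 29 is 6 (check: 5 × 6 = 30 ≡ 1 (mod 29))
Combine: x ≡ Σ r_i×M_i×(M_i⁻¹ mod m_i) = 0×29×4 + 25×5×6 = 0 + 750 = 750
750 mod 145 = 25
x ≡ 25 (mod 145)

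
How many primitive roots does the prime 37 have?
Number of primitive roots mod 37 = φ(36) = 12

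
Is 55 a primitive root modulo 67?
p - 1 = 66 has prime divisors 2, 3, 11. Check 55^(66/q) mod 67 for each: 55^(66/2) = 55^33 ≡ 1, 55^(66/3) = 55^22 ≡ 29, 55^(66/11) = 55^6 ≡ 62 (mod 67). Since 55^33 ≡ 1 (mod 67), the order of 55 divides 33 (in fact the order is 33) ≠ 66, so it is not a primitive root.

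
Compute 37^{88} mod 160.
1

Using successive squaring:
Binary expansion of 88: 1011000
Powers of 37 mod 160 (each is the square of the previous):
  37^1 ≡ 37 (mod 160)
  37^2 ≡ 37² = 1369 ≡ 89 (mod 160)
  37^4 ≡ 89² = 7921 ≡ 81 (mod 160)
  37^8 ≡ 81² = 6561 ≡ 1 (mod 160)
  37^16 ≡ 1² = 1 ≡ 1 (mod 160)
  37^32 ≡ 1² = 1 ≡ 1 (mod 160)
  37^64 ≡ 1² = 1 ≡ 1 (mod 160)
88 = 64 + 16 + 8, so 37^88 = 37^64 × 37^16 × 37^8 ≡ 1 × 1 × 1 (mod 160)
Multiplying step by step:
  1 × 1 = 1 ≡ 1 (mod 160)
  1 × 1 = 1 ≡ 1 (mod 160)
Result: 37^88 ≡ 1 (mod 160)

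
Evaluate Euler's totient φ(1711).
1624

Prime factorization: 1711 = 29 × 59
Using the formula φ(n) = n × Π(1 - 1/p) for each prime factor p:
φ(1711) = 1711 × (1 - 1/29) × (1 - 1/59)
φ(1711) = 1624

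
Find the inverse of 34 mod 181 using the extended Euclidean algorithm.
Extended GCD: 34(16) + 181(-3) = 1. So 34^(-1) ≡ 16 ≡ 16 (mod 181). Verify: 34 × 16 = 544 ≡ 1 (mod 181)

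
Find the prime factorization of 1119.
3 × 373

Divide by primes starting from smallest:
1119 ÷ 3 = 373
373 ÷ 373 = 1

1119 = 3 × 373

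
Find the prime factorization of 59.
59

Divide by primes starting from smallest:
59 ÷ 59 = 1

59 = 59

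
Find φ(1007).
936

Prime factorization: 1007 = 19 × 53
Using the formula φ(n) = n × Π(1 - 1/p) for each prime factor p:
φ(1007) = 1007 × (1 - 1/19) × (1 - 1/53)
φ(1007) = 936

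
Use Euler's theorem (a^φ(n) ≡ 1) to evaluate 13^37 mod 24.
By Euler: 13^{8} ≡ 1 (mod 24) since gcd(13, 24) = 1. 37 = 4×8 + 5. So 13^{37} ≡ 13^{5} ≡ 13 (mod 24)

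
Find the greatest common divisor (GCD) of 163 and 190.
1

Using the Euclidean algorithm:
163 = 0 × 190 + 163
190 = 1 × 163 + 27
163 = 6 × 27 + 1
27 = 27 × 1 + 0

GCD(163, 190) = 1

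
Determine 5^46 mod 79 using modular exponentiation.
Using repeated squaring. 46 = 32 + 8 + 4 + 2 (binary 101110). Repeated squaring mod 79: 5^1 ≡ 5; 5^2 ≡ 5² = 25 ≡ 25; 5^4 ≡ 25² = 625 ≡ 72; 5^8 ≡ 72² = 5184 ≡ 49; 5^16 ≡ 49² = 2401 ≡ 31; 5^32 ≡ 31² = 961 ≡ 13. Multiply: 5^46 = 5^32 × 5^8 × 5^4 × 5^2 ≡ 13 × 49 × 72 × 25 (mod 79): 13 × 49 = 637 ≡ 5; 5 × 72 = 360 ≡ 44; 44 × 25 = 1100 ≡ 73. So 5^46 ≡ 73 (mod 79).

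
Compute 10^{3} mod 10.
0

Using successive squaring:
Binary expansion of 3: 11
Powers of 10 mod 10 (each is the square of the previous):
  10^1 ≡ 0 (mod 10)
  10^2 ≡ 0² = 0 ≡ 0 (mod 10)
3 = 2 + 1, so 10^3 = 10^2 × 10^1 ≡ 0 × 0 (mod 10)
Multiplying step by step:
  0 × 0 = 0 ≡ 0 (mod 10)
Result: 10^3 ≡ 0 (mod 10)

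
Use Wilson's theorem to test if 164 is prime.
(163)! mod 164 = 0. Since 0 ≢ -1 (mod 164), 164 is not prime.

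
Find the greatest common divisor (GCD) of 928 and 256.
32

Using the Euclidean algorithm:
928 = 3 × 256 + 160
256 = 1 × 160 + 96
160 = 1 × 96 + 64
96 = 1 × 64 + 32
64 = 2 × 32 + 0

GCD(928, 256) = 32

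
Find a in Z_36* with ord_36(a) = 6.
31 has order 6 mod 36 since 31^{6} ≡ 1 (mod 36) and no smaller power works.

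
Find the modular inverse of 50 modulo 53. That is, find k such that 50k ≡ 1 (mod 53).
35

Using Extended Euclidean Algorithm:
gcd(50, 53) = 1
Bezout coefficients: 50 × -18 + 53 × 17 = 1
So 50 × -18 ≡ 1 (mod 53)
The inverse is -18 mod 53 = 35
Verification: 50 × 35 = 1750 = 33 × 53 + 1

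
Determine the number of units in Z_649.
580

Prime factorization: 649 = 11 × 59
Using the formula φ(n) = n × Π(1 - 1/p) for each prime factor p:
φ(649) = 649 × (1 - 1/11) × (1 - 1/59)
φ(649) = 580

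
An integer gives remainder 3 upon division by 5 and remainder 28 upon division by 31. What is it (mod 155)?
M = 5 × 31 = 155. M₁ = 31, y₁ ≡ 1 (mod 5). M₂ = 5, y₂ ≡ 25 (mod 31). x = 3×31×1 + 28×5×25 ≡ 28 (mod 155). The smallest positive such number is 28.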